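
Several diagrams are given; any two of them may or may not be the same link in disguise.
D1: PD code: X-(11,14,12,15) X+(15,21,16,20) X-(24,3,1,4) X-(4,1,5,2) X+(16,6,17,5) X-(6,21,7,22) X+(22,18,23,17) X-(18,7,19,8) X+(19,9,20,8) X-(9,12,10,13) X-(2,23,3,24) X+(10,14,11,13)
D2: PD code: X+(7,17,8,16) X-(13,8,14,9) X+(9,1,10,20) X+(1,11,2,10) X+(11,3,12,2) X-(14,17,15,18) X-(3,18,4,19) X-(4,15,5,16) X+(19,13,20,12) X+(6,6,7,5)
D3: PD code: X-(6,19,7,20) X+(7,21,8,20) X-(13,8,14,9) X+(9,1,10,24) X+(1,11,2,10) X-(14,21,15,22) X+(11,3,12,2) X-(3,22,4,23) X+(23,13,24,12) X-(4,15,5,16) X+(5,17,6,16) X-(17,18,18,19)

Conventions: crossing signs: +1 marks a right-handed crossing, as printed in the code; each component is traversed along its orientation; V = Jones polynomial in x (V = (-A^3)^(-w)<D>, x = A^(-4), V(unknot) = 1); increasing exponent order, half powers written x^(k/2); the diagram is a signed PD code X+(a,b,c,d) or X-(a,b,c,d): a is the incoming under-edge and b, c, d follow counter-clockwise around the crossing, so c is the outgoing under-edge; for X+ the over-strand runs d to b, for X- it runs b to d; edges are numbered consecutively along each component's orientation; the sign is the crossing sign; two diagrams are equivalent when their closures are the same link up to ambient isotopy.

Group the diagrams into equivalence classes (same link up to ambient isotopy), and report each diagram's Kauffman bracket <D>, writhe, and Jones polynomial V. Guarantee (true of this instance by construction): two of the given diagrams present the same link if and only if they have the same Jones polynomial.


equivalence classes: {D1} | {D2, D3}
D1 (bracket A^-2 + A^6 - A^10; 12 crossings at w = -2): V = -x^-4 + x^-3 + x^-1
D2 (bracket A^-14 - 2A^-10 + 2A^-6 - 2A^-2 + 2A^2 - A^6 + A^10; 10 crossings at w = +2): V = x^-1 - 1 + 2x - 2x^2 + 2x^3 - 2x^4 + x^5
V(D3) = x^-1 - 1 + 2x - 2x^2 + 2x^3 - 2x^4 + x^5  (w 0, c 12, <D> = A^-20 - 2A^-16 + 2A^-12 - 2A^-8 + 2A^-4 - 1 + A^4)
observation: V(x) takes 2 values over 3 diagrams, fixing the grouping


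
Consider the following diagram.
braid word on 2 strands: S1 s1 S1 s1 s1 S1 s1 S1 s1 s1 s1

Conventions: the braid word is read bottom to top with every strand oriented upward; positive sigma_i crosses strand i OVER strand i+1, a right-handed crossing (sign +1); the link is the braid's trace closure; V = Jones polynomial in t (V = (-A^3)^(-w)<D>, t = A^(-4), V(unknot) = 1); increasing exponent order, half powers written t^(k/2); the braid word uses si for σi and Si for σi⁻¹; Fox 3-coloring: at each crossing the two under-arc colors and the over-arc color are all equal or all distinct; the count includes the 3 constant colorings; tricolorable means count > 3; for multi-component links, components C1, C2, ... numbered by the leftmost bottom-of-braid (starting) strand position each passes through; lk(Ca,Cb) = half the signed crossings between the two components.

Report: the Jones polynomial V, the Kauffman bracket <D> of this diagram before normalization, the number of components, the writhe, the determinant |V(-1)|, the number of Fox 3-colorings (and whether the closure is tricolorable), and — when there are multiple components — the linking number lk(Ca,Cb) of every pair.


V(t) = t + t^3 - t^4
bracket: A^-7 - A^-3 - A^5, w = +3
1 component, writhe +3, over 11 crossings
det 3, colorings 9 of 3^11 — tricolorable
observation: the span of V is 3, forcing >= 3 crossings in any diagram


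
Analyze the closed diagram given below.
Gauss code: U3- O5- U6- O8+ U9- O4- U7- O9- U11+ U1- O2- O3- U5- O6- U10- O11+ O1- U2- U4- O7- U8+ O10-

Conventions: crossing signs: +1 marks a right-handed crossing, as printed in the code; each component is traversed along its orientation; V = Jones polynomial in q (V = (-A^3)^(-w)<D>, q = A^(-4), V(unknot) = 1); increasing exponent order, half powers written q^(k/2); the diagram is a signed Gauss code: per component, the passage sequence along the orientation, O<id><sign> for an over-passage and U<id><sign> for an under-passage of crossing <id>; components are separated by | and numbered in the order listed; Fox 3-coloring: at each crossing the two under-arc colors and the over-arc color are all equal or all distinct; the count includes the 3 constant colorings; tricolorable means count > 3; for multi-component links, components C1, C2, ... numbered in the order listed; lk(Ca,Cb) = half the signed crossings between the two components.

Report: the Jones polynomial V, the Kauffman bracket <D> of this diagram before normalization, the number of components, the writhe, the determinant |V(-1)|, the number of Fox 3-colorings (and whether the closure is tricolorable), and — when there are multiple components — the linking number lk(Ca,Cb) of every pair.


Jones polynomial: V(q) = -q^-9 + 2q^-8 - 3q^-7 + 3q^-6 - 3q^-5 + 3q^-4 - q^-3 + q^-2
<D> = -A^-13 + A^-9 - 3A^-5 + 3A^-1 - 3A^3 + 3A^7 - 2A^11 + A^15; writhe -7
components 1, writhe -7 (11 crossings)
3-colorings: 3 of 3^11, det 17 — not tricolorable
note: the span of V is 7, forcing >= 7 crossings in any diagram


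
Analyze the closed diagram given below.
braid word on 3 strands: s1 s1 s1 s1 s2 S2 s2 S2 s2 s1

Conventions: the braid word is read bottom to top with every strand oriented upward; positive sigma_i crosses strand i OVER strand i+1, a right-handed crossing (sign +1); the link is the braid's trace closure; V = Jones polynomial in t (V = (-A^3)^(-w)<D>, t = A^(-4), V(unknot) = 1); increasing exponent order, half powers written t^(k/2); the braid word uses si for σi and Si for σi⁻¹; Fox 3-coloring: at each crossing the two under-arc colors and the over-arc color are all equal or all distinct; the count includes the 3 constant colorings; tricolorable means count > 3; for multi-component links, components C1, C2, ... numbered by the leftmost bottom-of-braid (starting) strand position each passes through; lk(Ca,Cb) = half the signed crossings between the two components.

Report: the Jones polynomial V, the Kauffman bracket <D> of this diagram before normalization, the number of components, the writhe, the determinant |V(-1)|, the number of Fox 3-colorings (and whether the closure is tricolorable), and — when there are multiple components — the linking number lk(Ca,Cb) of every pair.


V(t) = t^2 + t^4 - t^5 + t^6 - t^7
bracket: -A^-10 + A^-6 - A^-2 + A^2 + A^10, w = +6
1 component, writhe +6, over 10 crossings
det 5, colorings 3 of 3^10 — not tricolorable
observation: |V(-1)| = 5: so not tricolorable, since 3 does not divide 5


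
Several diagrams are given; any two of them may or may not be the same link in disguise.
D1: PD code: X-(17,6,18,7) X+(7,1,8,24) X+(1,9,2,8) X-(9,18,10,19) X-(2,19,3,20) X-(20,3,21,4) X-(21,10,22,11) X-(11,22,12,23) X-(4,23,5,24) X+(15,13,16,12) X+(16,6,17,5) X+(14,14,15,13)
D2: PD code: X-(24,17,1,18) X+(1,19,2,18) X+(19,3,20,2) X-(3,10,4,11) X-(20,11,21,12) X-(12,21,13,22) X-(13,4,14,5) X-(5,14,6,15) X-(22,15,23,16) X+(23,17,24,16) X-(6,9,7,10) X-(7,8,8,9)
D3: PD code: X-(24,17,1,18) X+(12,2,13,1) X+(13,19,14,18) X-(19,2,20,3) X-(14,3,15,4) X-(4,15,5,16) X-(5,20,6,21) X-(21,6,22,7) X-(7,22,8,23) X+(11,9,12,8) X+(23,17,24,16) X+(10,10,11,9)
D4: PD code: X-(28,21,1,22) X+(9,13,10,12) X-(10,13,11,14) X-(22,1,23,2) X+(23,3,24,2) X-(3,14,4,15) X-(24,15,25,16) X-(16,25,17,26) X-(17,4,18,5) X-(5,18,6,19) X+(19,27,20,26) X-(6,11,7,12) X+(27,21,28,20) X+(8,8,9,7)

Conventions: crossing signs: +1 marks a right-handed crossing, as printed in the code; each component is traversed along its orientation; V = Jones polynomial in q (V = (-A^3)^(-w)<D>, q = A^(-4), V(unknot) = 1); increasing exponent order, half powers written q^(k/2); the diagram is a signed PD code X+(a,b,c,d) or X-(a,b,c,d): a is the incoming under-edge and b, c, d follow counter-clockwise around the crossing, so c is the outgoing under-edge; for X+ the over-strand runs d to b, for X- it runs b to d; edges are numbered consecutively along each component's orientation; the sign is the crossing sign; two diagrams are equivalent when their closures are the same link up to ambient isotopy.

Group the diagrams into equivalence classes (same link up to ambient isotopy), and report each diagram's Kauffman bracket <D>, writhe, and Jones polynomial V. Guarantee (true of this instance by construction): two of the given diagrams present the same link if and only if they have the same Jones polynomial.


grouping into links: {D1, D2, D3, D4}
V(D1) = -q^-6 + q^-5 - q^-4 + 2q^-3 - q^-2 + q^-1  (w -2, c 12, <D> = A^-2 - A^2 + 2A^6 - A^10 + A^14 - A^18)
D2 (bracket A^-14 - A^-10 + 2A^-6 - A^-2 + A^2 - A^6; 12 crossings at w = -6): V = -q^-6 + q^-5 - q^-4 + 2q^-3 - q^-2 + q^-1
V(D3) = -q^-6 + q^-5 - q^-4 + 2q^-3 - q^-2 + q^-1  (w -2, c 12, <D> = A^-2 - A^2 + 2A^6 - A^10 + A^14 - A^18)
D4 (bracket A^-8 - A^-4 + 2 - A^4 + A^8 - A^12; 14 crossings at w = -4): V = -q^-6 + q^-5 - q^-4 + 2q^-3 - q^-2 + q^-1
key observation: all 4 diagrams share one V(q), hence one class


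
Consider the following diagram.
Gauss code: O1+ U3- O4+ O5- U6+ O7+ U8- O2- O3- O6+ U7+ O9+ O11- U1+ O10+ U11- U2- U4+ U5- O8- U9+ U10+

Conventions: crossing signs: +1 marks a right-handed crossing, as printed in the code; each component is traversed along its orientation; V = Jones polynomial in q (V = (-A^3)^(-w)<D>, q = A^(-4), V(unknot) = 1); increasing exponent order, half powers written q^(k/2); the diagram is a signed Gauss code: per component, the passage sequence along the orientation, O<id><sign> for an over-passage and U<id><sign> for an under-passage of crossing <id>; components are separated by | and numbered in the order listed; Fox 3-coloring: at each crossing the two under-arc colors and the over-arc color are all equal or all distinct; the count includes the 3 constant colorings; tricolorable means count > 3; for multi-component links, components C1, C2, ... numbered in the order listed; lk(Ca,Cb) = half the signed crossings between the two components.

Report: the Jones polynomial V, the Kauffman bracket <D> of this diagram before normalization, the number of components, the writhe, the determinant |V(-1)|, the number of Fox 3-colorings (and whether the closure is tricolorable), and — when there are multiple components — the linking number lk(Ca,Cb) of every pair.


V(q) = q^-2 - q^-1 + 2 - 2q + q^2 - q^3 + q^4
bracket: -A^-13 + A^-9 - A^-5 + 2A^-1 - 2A^3 + A^7 - A^11, w = +1
1 component, writhe +1, over 11 crossings
det 9, colorings 9 of 3^11 — tricolorable
observation: V spans 6 powers of q: at least 6 crossings in any diagram


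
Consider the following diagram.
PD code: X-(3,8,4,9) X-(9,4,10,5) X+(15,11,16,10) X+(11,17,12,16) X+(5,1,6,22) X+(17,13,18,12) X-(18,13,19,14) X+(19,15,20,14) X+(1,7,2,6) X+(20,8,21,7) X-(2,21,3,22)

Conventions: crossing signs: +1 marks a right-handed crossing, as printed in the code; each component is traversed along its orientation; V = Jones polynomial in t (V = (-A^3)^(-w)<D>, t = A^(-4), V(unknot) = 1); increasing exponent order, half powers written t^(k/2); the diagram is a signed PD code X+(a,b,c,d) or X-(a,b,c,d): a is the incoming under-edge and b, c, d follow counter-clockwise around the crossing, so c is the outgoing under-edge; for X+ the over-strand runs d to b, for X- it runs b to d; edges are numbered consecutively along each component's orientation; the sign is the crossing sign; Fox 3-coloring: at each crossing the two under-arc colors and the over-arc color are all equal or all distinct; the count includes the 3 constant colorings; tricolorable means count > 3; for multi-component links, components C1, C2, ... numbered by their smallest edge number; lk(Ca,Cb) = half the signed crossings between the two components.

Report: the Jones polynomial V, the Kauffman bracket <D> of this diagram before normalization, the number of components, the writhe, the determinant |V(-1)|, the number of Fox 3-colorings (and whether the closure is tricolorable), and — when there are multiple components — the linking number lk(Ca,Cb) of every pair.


V(t) = t^-1 - 1 + 2t - 3t^2 + 3t^3 - 2t^4 + 2t^5 - t^6
bracket: A^-15 - 2A^-11 + 2A^-7 - 3A^-3 + 3A - 2A^5 + A^9 - A^13, w = +3
1 component, writhe +3, over 11 crossings
det 15, colorings 9 of 3^11 — tricolorable
observation: w = +3 (over 11 crossings) is diagram-only; (-A^3)^(-3) removes it from V


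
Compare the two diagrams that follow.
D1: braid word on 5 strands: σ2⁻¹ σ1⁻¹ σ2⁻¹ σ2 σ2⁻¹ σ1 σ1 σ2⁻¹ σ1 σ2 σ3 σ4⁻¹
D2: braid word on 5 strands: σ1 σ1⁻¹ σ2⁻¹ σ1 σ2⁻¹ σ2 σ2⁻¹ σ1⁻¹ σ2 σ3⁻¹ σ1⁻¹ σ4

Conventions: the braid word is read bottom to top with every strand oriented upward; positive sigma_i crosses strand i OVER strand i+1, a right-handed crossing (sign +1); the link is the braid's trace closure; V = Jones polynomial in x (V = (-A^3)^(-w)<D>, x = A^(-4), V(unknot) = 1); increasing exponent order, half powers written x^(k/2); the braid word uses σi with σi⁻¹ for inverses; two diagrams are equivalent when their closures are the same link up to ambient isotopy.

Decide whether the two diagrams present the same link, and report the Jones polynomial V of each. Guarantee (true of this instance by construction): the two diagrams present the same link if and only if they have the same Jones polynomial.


equivalent: no
D1 (bracket A^-8 + 2 + A^8; 12 crossings at w = 0): V = x^-2 + 2 + x^2
V(D2) = x^-4 + x^-2 + 2  (w -2, c 12, <D> = 2A^-6 + A^2 + A^10)
key observation: comparing 2 Jones polynomials yields 2 groups


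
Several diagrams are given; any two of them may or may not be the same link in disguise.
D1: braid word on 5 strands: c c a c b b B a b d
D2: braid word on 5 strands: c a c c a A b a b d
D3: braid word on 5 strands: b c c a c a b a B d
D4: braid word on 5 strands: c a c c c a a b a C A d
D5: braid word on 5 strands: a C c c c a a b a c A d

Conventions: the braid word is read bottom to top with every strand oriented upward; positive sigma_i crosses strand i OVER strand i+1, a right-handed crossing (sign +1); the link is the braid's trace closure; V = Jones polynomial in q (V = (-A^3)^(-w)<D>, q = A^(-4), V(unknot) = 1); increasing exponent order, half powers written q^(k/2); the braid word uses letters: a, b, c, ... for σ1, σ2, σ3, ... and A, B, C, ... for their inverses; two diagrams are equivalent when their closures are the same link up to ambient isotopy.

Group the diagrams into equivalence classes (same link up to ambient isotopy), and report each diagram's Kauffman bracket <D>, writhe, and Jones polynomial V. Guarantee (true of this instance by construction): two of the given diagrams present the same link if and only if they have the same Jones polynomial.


classes: {D1, D2, D3, D4, D5}
V(D1) = q^2 + 2q^4 - 2q^5 + q^6 - 2q^7 + q^8  [10 crossings, <D> = A^-8 - 2A^-4 + 1 - 2A^4 + 2A^8 + A^16, w = +8]
V(D2) = q^2 + 2q^4 - 2q^5 + q^6 - 2q^7 + q^8  (w +8, c 10, <D> = A^-8 - 2A^-4 + 1 - 2A^4 + 2A^8 + A^16)
D3 (bracket A^-8 - 2A^-4 + 1 - 2A^4 + 2A^8 + A^16; 10 crossings at w = +8): V = q^2 + 2q^4 - 2q^5 + q^6 - 2q^7 + q^8
D4 (bracket A^-8 - 2A^-4 + 1 - 2A^4 + 2A^8 + A^16; 12 crossings at w = +8): V = q^2 + 2q^4 - 2q^5 + q^6 - 2q^7 + q^8
D5 (bracket A^-8 - 2A^-4 + 1 - 2A^4 + 2A^8 + A^16; 12 crossings at w = +8): V = q^2 + 2q^4 - 2q^5 + q^6 - 2q^7 + q^8
note: all 5 diagrams share one V(q), hence one class


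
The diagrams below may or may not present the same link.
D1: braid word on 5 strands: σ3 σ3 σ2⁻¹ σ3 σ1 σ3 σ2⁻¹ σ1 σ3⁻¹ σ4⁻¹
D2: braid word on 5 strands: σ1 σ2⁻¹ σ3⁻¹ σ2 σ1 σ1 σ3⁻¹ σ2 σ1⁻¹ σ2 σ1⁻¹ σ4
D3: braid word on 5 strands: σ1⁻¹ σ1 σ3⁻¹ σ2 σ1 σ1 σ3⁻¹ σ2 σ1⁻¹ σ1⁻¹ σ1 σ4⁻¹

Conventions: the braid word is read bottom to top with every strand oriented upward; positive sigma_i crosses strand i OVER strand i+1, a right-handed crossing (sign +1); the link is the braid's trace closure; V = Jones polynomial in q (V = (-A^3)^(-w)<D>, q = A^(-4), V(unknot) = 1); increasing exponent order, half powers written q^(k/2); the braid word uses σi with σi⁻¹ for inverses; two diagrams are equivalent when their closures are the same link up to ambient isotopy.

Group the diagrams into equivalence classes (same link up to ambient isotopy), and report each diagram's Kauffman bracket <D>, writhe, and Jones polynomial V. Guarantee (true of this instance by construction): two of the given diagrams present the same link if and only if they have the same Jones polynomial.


classes: {D1} | {D2, D3}
V(D1) = q^-1 - 2 + 3q - 3q^2 + 4q^3 - 3q^4 + 2q^5 - q^6  [10 crossings, <D> = -A^-18 + 2A^-14 - 3A^-10 + 4A^-6 - 3A^-2 + 3A^2 - 2A^6 + A^10, w = +2]
D2 (bracket A^-10 - A^-6 + A^-2 - 2A^2 + 2A^6 - A^10 + A^14; 12 crossings at w = +2): V = q^-2 - q^-1 + 2 - 2q + q^2 - q^3 + q^4
V(D3) = q^-2 - q^-1 + 2 - 2q + q^2 - q^3 + q^4  [12 crossings, <D> = A^-16 - A^-12 + A^-8 - 2A^-4 + 2 - A^4 + A^8, w = 0]
note: comparing 3 Jones polynomials yields 2 groups


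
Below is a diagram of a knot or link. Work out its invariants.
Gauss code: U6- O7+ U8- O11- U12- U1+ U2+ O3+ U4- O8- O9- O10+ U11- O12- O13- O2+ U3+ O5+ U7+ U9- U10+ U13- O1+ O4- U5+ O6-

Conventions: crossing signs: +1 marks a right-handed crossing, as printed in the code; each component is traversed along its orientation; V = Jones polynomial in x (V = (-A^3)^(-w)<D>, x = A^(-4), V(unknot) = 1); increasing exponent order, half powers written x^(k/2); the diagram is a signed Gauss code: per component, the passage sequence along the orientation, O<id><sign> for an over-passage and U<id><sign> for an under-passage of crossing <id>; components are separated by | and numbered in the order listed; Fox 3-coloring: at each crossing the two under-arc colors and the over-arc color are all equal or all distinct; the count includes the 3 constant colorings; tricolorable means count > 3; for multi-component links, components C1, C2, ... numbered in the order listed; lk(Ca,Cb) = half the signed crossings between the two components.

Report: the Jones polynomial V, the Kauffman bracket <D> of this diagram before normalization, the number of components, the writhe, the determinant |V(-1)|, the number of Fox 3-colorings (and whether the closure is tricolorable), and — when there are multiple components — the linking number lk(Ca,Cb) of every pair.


V = x^-4 - 3x^-3 + 5x^-2 - 6x^-1 + 7 - 6x + 5x^2 - 3x^3 + x^4
<D> = -A^-19 + 3A^-15 - 5A^-11 + 6A^-7 - 7A^-3 + 6A - 5A^5 + 3A^9 - A^13 (w = -1)
1 component over 13 crossings, w = -1
3 Fox colorings among 3^13, |V(-1)| = 37: not tricolorable
why: det 37 = |V(-1)|; not divisible by 3, so not tricolorable


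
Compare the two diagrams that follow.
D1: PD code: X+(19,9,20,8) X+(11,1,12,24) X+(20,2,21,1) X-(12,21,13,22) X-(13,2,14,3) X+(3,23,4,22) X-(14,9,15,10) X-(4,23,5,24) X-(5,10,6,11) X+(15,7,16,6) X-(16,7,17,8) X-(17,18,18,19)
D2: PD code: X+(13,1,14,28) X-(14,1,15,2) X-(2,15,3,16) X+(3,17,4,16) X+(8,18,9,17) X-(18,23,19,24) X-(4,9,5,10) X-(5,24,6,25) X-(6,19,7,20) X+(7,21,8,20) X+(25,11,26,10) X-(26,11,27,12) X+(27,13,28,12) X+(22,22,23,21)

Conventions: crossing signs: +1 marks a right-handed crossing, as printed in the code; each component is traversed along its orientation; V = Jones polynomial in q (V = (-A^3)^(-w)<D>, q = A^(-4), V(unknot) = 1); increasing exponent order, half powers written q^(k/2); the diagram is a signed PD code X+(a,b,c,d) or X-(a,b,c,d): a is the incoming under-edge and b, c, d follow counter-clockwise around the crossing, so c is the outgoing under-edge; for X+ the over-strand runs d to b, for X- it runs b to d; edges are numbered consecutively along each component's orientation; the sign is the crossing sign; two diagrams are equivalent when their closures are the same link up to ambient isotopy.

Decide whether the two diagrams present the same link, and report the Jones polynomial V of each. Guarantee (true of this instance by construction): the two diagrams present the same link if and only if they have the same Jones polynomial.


equivalent: yes
V(D1) = 1  (w -2, c 12, <D> = A^-6)
V(D2) = 1  (w 0, c 14, <D> = 1)
why: Reidemeister moves carry D1 (12 crossings) to D2 (14)


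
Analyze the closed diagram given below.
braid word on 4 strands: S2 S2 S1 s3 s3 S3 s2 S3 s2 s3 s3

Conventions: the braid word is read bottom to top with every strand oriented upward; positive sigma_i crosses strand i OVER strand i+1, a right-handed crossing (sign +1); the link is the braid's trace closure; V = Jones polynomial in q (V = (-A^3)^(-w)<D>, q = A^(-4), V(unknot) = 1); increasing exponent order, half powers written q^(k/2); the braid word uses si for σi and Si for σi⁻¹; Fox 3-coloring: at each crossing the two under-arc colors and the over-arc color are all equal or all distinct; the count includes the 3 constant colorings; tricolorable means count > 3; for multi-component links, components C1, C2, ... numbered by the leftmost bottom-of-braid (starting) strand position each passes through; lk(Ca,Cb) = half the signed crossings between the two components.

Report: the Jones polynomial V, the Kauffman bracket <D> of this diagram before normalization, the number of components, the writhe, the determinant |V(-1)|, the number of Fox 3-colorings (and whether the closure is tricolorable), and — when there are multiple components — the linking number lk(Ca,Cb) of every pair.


Jones polynomial: V(q) = -q^-1 + 2 - q + 2q^2 - q^3 + q^4 - q^5
<D> = A^-17 - A^-13 + A^-9 - 2A^-5 + A^-1 - 2A^3 + A^7; writhe +1
components 1, writhe +1 (11 crossings)
3-colorings: 9 of 3^11, det 9 — tricolorable
note: det 9 = |V(-1)|; divisible by 3, so tricolorable


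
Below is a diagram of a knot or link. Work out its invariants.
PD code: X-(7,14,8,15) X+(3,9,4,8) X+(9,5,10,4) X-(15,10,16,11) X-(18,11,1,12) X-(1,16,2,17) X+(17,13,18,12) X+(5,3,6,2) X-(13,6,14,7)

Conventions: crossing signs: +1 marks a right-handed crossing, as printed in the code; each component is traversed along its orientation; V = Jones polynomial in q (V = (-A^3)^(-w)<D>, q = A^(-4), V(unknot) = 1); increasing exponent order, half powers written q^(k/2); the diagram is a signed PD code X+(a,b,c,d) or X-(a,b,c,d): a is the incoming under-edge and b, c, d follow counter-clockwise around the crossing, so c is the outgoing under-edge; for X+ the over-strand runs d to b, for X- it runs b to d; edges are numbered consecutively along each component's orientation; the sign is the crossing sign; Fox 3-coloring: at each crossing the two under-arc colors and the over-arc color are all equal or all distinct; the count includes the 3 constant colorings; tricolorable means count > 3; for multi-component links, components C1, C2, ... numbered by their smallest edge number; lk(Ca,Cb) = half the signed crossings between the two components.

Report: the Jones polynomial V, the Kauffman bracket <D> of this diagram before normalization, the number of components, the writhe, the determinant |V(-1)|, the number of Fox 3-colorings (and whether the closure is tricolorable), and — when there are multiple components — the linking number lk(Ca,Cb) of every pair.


V = -q^-3 + 2q^-2 - 2q^-1 + 3 - 2q + 2q^2 - q^3
<D> = A^-15 - 2A^-11 + 2A^-7 - 3A^-3 + 2A - 2A^5 + A^9 (w = -1)
1 component over 9 crossings, w = -1
3 Fox colorings among 3^9, |V(-1)| = 13: not tricolorable
why: V spans 6 powers of q: at least 6 crossings in any diagram


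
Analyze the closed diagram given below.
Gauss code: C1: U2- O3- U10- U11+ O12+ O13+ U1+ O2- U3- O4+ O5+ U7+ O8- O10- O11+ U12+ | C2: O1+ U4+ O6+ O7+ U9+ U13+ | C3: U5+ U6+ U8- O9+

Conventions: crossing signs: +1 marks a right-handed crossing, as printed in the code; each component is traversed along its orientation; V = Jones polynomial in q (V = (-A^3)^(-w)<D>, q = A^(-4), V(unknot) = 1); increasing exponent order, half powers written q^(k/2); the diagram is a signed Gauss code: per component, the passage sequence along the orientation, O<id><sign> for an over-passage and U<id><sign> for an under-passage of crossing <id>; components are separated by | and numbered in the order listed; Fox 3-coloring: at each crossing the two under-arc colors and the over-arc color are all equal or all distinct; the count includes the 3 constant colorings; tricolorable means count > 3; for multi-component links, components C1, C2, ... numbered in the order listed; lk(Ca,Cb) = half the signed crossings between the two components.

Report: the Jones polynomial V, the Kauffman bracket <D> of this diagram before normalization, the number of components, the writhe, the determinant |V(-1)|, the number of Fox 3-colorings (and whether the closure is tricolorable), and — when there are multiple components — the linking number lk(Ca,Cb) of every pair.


Jones polynomial: V(q) = q - q^2 + 2q^3 - q^4 + 2q^5 + q^7
<D> = -A^-13 - 2A^-5 + A^-1 - 2A^3 + A^7 - A^11; writhe +5
components 3, writhe +5 (13 crossings)
linking number lk(C1,C2) = +2
lk(C1,C3): 0
lk(C2,C3) = +1
3-colorings: 3 of 3^13, det 8 — not tricolorable
note: the span of V is 6, within the link bound 13 + 3 - 1


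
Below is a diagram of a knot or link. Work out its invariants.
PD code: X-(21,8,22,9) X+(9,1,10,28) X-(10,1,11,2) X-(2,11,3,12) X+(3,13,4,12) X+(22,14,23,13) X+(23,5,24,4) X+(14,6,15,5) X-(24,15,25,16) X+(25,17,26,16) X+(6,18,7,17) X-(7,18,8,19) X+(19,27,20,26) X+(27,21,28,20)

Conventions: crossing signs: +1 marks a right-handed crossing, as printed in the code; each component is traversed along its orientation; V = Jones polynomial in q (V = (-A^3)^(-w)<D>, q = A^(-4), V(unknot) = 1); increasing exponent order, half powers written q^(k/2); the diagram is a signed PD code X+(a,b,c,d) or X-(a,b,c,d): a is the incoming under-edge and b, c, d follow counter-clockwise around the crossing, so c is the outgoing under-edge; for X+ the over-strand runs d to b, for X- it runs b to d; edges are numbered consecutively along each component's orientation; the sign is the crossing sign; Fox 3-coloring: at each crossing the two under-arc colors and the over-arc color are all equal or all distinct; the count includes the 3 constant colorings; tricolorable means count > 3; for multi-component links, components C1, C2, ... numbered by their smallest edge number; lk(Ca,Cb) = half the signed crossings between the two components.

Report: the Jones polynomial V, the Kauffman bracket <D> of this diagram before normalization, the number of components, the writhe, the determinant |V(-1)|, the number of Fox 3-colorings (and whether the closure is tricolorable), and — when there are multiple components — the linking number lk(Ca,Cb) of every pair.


Jones polynomial: V(q) = q + q^3 - q^4
<D> = -A^-4 + 1 + A^8; writhe +4
components 1, writhe +4 (14 crossings)
3-colorings: 9 of 3^14, det 3 — tricolorable
note: V spans 3 powers of q: at least 3 crossings in any diagram


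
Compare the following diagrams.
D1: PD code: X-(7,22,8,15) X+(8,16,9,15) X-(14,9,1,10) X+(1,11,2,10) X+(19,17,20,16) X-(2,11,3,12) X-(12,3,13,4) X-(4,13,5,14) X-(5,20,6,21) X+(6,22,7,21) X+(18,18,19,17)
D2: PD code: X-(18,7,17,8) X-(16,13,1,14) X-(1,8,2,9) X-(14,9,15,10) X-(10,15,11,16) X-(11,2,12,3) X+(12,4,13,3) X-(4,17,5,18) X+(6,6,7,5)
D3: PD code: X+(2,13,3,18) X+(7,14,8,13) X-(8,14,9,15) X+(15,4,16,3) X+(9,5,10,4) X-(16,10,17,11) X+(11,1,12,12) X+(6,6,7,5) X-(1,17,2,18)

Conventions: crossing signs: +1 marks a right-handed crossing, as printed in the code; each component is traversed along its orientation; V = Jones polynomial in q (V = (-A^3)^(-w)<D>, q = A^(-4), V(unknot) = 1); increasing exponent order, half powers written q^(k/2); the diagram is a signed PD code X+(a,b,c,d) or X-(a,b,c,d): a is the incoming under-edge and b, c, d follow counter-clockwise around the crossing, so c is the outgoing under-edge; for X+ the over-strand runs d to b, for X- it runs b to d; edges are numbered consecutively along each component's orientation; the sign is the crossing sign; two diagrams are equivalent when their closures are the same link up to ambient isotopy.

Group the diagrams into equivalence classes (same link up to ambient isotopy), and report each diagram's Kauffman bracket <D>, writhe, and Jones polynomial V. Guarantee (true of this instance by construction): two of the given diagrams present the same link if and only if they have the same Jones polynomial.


classes: {D1} | {D2} | {D3}
V(D1) = q^(-9/2) - q^(-5/2) - q^(-3/2) - q^(-1/2)  [11 crossings, <D> = A^-1 + A^3 + A^7 - A^15, w = -1]
V(D2) = q^(-13/2) - q^(-11/2) + q^(-9/2) - 2q^(-7/2) - q^(-3/2)  [9 crossings, <D> = A^-9 + 2A^-1 - A^3 + A^7 - A^11, w = -5]
D3 (bracket A^7 + A^11; 9 crossings at w = +3): V = -q^(-1/2) - q^(1/2)
note: 3 classes among 3 diagrams; unequal V(q) rules out equality


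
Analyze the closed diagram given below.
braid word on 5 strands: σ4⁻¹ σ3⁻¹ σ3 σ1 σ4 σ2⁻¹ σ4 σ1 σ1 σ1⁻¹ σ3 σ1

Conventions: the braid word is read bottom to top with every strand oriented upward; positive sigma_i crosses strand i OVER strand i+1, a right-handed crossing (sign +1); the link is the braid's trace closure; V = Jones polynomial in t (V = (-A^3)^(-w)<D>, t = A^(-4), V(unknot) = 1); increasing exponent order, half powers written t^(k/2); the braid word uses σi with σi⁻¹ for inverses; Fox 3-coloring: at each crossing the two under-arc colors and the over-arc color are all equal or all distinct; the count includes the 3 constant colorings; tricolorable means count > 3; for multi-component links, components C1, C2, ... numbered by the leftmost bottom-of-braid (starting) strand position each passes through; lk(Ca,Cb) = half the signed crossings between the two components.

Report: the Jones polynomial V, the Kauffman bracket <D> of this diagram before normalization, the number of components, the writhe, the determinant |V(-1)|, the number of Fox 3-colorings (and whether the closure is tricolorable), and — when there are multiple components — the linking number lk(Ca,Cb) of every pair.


V = t + t^3 - t^4
<D> = -A^-4 + 1 + A^8 (w = +4)
1 component over 12 crossings, w = +4
9 Fox colorings among 3^12, |V(-1)| = 3: tricolorable
why: V spans 3 powers of t: at least 3 crossings in any diagram


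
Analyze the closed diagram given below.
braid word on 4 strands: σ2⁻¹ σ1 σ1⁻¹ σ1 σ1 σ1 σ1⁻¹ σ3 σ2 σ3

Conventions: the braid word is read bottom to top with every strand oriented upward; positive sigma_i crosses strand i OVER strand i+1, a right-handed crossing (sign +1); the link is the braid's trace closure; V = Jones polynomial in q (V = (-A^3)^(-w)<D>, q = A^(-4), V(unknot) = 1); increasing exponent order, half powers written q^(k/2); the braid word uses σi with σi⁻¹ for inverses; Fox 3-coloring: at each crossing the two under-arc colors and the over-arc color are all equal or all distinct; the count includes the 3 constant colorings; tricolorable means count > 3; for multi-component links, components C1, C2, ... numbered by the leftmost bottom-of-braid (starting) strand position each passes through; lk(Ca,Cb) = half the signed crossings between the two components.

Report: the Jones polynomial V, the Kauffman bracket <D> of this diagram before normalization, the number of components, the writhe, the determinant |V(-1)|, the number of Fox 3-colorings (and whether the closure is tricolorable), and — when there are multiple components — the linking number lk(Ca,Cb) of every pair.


V = -q^(1/2) - q^(5/2)
<D> = -A^2 - A^10 (w = +4)
2 components over 10 crossings, w = +4
lk(C1,C2): +1
3 Fox colorings among 3^10, |V(-1)| = 2: not tricolorable
why: inverse pairs cancel, leaving σ2⁻¹ σ1 σ1 σ3 σ2 σ3


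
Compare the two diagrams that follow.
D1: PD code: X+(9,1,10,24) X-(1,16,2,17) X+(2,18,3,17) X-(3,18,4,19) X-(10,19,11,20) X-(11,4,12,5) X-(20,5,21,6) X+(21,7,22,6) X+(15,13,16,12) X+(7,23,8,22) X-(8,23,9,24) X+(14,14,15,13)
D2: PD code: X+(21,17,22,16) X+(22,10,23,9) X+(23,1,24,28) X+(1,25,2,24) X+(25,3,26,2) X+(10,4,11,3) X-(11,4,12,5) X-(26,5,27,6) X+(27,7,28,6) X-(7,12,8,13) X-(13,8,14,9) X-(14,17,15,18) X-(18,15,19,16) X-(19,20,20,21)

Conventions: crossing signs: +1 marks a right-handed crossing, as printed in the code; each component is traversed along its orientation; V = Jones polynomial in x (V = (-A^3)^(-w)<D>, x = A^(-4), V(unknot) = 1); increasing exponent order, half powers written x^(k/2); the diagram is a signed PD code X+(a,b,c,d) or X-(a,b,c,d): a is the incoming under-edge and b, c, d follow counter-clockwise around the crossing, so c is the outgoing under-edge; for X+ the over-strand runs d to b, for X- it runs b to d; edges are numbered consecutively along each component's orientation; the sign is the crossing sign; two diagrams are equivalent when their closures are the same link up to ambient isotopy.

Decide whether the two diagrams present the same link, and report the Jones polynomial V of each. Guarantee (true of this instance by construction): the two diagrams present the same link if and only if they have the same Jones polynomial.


equivalent: no
V(D1) = 1  (w 0, c 12, <D> = 1)
V(D2) = x + x^3 - x^4  (w 0, c 14, <D> = -A^-16 + A^-12 + A^-4)
why: 2 values of V(x) split the 2 diagrams


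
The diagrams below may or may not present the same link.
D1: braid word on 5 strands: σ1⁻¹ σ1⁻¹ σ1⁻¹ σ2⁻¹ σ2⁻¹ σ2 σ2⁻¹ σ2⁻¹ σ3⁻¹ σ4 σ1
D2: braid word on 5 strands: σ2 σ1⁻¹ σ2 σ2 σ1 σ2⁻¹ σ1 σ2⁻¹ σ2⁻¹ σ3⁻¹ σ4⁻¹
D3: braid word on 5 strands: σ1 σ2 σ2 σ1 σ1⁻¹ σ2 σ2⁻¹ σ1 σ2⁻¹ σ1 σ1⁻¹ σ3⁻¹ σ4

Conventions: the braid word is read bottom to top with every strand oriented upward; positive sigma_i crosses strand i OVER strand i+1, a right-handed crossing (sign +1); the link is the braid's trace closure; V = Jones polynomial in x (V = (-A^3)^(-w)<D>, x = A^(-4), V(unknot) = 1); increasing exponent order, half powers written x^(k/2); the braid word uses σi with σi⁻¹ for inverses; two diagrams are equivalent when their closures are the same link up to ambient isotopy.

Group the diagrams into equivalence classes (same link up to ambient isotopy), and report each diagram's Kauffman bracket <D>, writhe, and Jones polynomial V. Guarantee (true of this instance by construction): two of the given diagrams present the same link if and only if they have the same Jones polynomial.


classes: {D1} | {D2} | {D3}
V(D1) = x^(-13/2) - x^(-11/2) + x^(-9/2) - 2x^(-7/2) - x^(-3/2)  [11 crossings, <D> = A^-9 + 2A^-1 - A^3 + A^7 - A^11, w = -5]
V(D2) = -x^(-3/2) - 2x^(1/2) + x^(3/2) - x^(5/2) + x^(7/2)  (w -1, c 11, <D> = -A^-17 + A^-13 - A^-9 + 2A^-5 + A^3)
V(D3) = -x^(1/2) + x^(3/2) - x^(5/2) - x^(9/2)  [13 crossings, <D> = A^-9 + A^-1 - A^3 + A^7, w = +3]
note: 3 classes among 3 diagrams; unequal V(x) rules out equality


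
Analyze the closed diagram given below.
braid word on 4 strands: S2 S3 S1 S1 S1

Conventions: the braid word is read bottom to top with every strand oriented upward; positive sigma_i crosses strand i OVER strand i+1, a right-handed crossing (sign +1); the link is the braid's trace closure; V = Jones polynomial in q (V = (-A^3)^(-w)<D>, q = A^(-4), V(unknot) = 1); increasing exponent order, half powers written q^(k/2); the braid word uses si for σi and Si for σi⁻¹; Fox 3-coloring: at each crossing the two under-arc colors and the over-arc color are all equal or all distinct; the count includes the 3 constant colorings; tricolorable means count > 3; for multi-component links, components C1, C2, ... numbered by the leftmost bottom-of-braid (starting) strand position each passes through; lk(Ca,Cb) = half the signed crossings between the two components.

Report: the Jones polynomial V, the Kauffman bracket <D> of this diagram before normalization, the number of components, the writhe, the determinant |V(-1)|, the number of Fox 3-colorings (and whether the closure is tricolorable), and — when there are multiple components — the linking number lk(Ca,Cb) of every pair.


V = -q^-4 + q^-3 + q^-1
<D> = -A^-11 - A^-3 + A (w = -5)
1 component over 5 crossings, w = -5
9 Fox colorings among 3^5, |V(-1)| = 3: tricolorable
why: w = -5 shifts under R1 moves; the (-A^3)^(5) factor cancels that in V


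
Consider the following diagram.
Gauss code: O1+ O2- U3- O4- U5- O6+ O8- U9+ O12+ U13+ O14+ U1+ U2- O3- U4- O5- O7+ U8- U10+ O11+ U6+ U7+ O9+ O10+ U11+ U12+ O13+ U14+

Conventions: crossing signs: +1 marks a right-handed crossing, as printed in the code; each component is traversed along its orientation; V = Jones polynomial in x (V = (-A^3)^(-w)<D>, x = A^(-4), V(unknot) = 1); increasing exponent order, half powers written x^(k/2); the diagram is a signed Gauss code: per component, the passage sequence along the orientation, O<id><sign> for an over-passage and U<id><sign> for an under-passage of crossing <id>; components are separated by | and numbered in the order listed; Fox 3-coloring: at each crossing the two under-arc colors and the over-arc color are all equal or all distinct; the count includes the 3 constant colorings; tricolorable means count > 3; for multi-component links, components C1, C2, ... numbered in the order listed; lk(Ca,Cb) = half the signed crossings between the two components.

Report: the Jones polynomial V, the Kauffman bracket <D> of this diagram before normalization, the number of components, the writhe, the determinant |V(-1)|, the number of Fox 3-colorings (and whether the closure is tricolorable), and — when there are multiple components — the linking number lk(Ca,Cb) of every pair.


V(x) = x - x^2 + 2x^3 - x^4 + x^5 - x^6
bracket: -A^-12 + A^-8 - A^-4 + 2 - A^4 + A^8, w = +4
1 component, writhe +4, over 14 crossings
det 7, colorings 3 of 3^14 — not tricolorable
observation: det 7 = |V(-1)|; not divisible by 3, so not tricolorable


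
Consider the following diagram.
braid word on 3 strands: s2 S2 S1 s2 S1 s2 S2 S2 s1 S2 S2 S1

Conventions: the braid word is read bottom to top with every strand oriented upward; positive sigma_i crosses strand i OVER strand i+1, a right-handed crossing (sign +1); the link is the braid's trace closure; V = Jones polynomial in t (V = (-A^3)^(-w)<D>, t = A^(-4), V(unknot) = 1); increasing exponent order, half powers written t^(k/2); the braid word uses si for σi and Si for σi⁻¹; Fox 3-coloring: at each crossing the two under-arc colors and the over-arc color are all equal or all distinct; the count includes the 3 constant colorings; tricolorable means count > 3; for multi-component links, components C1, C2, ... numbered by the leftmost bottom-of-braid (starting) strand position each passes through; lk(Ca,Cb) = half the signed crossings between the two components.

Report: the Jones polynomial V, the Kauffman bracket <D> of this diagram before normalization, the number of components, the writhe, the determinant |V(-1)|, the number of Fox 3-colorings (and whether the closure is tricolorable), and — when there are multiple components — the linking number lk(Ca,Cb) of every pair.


V(t) = t^-7 - 2t^-6 + 2t^-5 - 3t^-4 + 3t^-3 - 2t^-2 + 2t^-1
bracket: 2A^-8 - 2A^-4 + 3 - 3A^4 + 2A^8 - 2A^12 + A^16, w = -4
1 component, writhe -4, over 12 crossings
det 15, colorings 9 of 3^12 — tricolorable
observation: inverse pairs cancel, leaving σ1⁻¹ σ2 σ1⁻¹ σ2⁻¹ σ1 σ2⁻¹ σ2⁻¹ σ1⁻¹


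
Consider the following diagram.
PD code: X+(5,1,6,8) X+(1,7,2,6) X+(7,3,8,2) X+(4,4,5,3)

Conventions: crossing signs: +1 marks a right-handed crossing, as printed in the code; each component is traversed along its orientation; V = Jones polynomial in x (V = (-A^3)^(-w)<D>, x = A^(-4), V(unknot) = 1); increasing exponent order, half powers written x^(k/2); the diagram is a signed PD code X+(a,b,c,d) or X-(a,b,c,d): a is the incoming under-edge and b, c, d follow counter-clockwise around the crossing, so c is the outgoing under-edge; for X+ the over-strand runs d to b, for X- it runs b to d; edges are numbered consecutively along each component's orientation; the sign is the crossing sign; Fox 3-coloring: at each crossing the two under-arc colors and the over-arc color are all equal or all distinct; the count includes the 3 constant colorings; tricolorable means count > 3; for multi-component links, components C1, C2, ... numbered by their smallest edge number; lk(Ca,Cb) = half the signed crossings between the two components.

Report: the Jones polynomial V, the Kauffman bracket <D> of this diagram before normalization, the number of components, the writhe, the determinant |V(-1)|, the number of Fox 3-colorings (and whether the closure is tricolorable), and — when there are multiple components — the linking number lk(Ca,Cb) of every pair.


V = x + x^3 - x^4
<D> = -A^-4 + 1 + A^8 (w = +4)
1 component over 4 crossings, w = +4
9 Fox colorings among 3^4, |V(-1)| = 3: tricolorable
why: V spans 3 powers of x: at least 3 crossings in any diagram
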